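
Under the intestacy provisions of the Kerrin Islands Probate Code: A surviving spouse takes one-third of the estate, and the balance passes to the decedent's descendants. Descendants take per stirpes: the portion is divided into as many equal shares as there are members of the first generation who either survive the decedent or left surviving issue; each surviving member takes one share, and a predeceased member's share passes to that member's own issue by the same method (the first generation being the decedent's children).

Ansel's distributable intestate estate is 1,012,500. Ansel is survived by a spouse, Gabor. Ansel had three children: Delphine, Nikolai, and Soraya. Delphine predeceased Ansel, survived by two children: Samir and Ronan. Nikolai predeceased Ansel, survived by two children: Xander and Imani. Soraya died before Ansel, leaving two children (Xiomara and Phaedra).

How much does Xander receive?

Xander receives 112,500.

Gabor takes one-third of 1,012,500 = 337,500. The remaining 675,000 passes to the descendants.
The descendants' portion (675,000) is divided into 3 shares of 225,000: Delphine's 225,000 share passes to Delphine's issue; Nikolai's 225,000 share passes to Nikolai's issue; Soraya's 225,000 share passes to Soraya's issue.
Delphine's share (225,000) is divided into 2 shares of 112,500: Samir and Ronan each take 112,500.
Nikolai's share (225,000) is divided into 2 shares of 112,500: Xander and Imani each take 112,500.
Soraya's share (225,000) is divided into 2 shares of 112,500: Xiomara and Phaedra each take 112,500.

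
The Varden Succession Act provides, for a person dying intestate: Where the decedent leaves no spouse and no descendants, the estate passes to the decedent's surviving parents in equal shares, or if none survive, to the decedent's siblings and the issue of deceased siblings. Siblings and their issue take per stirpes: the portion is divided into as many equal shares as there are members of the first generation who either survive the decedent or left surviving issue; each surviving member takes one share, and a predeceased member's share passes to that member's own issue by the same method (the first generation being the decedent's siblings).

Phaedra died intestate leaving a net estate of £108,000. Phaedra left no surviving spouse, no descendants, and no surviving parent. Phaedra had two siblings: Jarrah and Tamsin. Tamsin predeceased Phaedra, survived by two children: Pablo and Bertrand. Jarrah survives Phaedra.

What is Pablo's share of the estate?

The entire £108,000 passes to the siblings and their issue.
That amount (£108,000) is divided into 2 shares of £54,000: Jarrah takes £54,000; Tamsin's £54,000 share passes to Tamsin's issue.
Tamsin's share (£54,000) is divided into 2 shares of £27,000: Pablo and Bertrand each take £27,000.

Pablo receives £27,000.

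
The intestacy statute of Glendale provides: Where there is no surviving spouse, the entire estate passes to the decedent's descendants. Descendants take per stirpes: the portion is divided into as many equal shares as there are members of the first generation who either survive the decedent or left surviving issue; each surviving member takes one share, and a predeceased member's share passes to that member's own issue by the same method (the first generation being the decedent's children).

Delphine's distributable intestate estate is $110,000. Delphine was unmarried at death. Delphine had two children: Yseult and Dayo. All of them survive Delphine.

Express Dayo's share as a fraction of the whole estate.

The entire $110,000 passes to the descendants.
That amount ($110,000) is divided into 2 shares of $55,000: Yseult and Dayo each take $55,000.

Dayo receives 1/2 of the estate.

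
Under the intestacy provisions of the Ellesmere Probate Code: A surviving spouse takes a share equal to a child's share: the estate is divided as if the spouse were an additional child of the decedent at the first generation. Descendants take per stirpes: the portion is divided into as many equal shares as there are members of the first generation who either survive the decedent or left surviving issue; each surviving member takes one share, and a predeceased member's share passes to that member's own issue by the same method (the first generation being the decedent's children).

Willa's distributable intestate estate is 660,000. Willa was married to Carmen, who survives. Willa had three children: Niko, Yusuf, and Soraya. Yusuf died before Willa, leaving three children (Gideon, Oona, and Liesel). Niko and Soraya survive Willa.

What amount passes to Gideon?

The spouse counts as an additional share at the children's level, so there are 4 primary shares of 165,000. Carmen takes one such share (165,000).
The children's combined portion (495,000) is divided into 3 shares of 165,000: Niko and Soraya each take 165,000; Yusuf's 165,000 share passes to Yusuf's issue.
Yusuf's share (165,000) is divided into 3 shares of 55,000: Gideon, Oona, and Liesel each take 55,000.

Gideon receives 55,000.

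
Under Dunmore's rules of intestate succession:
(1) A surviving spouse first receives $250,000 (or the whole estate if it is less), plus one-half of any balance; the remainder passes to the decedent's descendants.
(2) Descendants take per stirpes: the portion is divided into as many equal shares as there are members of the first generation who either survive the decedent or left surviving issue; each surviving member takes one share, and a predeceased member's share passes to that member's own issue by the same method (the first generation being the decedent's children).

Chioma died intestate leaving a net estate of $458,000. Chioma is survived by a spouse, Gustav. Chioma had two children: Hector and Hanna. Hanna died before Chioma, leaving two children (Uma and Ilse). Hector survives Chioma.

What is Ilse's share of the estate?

Gustav first takes $250,000, leaving a balance of $208,000. Gustav then takes one-half of the balance ($104,000), for a total of $354,000. The remaining $104,000 passes to the descendants.
The descendants' portion ($104,000) is divided into 2 shares of $52,000: Hector takes $52,000; Hanna's $52,000 share passes to Hanna's issue.
Hanna's share ($52,000) is divided into 2 shares of $26,000: Uma and Ilse each take $26,000.

Ilse receives $26,000.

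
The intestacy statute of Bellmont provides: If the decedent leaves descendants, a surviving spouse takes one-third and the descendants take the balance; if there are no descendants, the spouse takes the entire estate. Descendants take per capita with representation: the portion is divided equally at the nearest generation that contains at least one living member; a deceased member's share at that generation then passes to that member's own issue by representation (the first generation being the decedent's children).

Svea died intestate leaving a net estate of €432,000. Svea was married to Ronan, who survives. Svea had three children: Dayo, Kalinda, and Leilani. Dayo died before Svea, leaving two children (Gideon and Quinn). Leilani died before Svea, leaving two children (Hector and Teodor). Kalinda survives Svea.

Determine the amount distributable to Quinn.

Ronan takes one-third of €432,000 = €144,000. The remaining €288,000 passes to the descendants.
The descendants' portion (€288,000) is divided into 3 shares of €96,000: Kalinda takes €96,000; Dayo's €96,000 share passes to Dayo's issue; Leilani's €96,000 share passes to Leilani's issue.
Dayo's share (€96,000) is divided into 2 shares of €48,000: Gideon and Quinn each take €48,000.
Leilani's share (€96,000) is divided into 2 shares of €48,000: Hector and Teodor each take €48,000.

Quinn receives €48,000.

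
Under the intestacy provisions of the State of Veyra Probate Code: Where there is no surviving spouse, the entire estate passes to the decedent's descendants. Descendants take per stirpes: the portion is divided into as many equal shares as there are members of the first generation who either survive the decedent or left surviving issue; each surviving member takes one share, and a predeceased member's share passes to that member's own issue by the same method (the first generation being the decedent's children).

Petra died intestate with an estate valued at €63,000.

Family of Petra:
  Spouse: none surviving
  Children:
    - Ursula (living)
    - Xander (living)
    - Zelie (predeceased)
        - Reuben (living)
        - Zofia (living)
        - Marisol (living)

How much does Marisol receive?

Marisol receives €7,000.

The entire €63,000 passes to the descendants.
That amount (€63,000) is divided into 3 shares of €21,000: Ursula and Xander each take €21,000; Zelie's €21,000 share passes to Zelie's issue.
Zelie's share (€21,000) is divided into 3 shares of €7,000: Reuben, Zofia, and Marisol each take €7,000.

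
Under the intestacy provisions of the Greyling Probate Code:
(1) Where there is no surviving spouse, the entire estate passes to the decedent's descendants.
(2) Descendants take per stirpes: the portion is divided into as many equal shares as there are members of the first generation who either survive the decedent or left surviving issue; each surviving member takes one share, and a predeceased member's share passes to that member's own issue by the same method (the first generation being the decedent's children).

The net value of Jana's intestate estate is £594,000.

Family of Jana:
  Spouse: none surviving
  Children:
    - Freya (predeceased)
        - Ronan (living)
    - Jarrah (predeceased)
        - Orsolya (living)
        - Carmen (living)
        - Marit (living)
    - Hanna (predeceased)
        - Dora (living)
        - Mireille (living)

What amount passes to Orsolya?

The entire £594,000 passes to the descendants.
That amount (£594,000) is divided into 3 shares of £198,000: Freya's £198,000 share passes to Freya's issue; Jarrah's £198,000 share passes to Jarrah's issue; Hanna's £198,000 share passes to Hanna's issue.
Freya's share (£198,000) passes entirely to Ronan.
Jarrah's share (£198,000) is divided into 3 shares of £66,000: Orsolya, Carmen, and Marit each take £66,000.
Hanna's share (£198,000) is divided into 2 shares of £99,000: Dora and Mireille each take £99,000.

Orsolya receives £66,000.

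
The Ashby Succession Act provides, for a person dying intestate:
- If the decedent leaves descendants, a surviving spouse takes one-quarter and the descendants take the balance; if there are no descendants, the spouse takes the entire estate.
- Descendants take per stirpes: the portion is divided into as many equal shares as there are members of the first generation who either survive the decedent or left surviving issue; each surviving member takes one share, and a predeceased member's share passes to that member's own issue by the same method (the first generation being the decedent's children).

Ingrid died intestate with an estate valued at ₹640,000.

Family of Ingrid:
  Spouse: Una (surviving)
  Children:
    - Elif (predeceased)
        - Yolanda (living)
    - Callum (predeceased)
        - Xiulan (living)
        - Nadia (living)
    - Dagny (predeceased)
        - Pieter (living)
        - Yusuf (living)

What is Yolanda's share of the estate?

Yolanda receives ₹160,000.

Una takes one-quarter of ₹640,000 = ₹160,000. The remaining ₹480,000 passes to the descendants.
The descendants' portion (₹480,000) is divided into 3 shares of ₹160,000: Elif's ₹160,000 share passes to Elif's issue; Callum's ₹160,000 share passes to Callum's issue; Dagny's ₹160,000 share passes to Dagny's issue.
Elif's share (₹160,000) passes entirely to Yolanda.
Callum's share (₹160,000) is divided into 2 shares of ₹80,000: Xiulan and Nadia each take ₹80,000.
Dagny's share (₹160,000) is divided into 2 shares of ₹80,000: Pieter and Yusuf each take ₹80,000.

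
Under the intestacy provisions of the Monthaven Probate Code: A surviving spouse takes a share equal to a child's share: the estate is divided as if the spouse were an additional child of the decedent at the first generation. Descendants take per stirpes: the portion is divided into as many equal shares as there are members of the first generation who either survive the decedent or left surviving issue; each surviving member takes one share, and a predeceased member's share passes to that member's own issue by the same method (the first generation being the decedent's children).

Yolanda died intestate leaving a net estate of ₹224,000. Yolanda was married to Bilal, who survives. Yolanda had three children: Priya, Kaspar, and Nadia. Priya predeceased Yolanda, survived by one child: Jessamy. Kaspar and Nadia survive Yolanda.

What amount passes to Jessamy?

Jessamy receives ₹56,000.

The spouse counts as an additional share at the children's level, so there are 4 primary shares of ₹56,000. Bilal takes one such share (₹56,000).
The children's combined portion (₹168,000) is divided into 3 shares of ₹56,000: Kaspar and Nadia each take ₹56,000; Priya's ₹56,000 share passes to Priya's issue.
Priya's share (₹56,000) passes entirely to Jessamy.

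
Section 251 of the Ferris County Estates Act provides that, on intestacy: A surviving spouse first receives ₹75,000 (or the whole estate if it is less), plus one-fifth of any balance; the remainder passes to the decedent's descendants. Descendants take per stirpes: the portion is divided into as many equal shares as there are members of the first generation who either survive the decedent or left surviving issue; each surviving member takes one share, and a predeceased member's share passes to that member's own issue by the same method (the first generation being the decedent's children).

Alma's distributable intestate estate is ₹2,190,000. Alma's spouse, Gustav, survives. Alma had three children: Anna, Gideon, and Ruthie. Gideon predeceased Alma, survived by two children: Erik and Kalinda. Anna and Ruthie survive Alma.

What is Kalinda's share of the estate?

Gustav first takes ₹75,000, leaving a balance of ₹2,115,000. Gustav then takes one-fifth of the balance (₹423,000), for a total of ₹498,000. The remaining ₹1,692,000 passes to the descendants.
The descendants' portion (₹1,692,000) is divided into 3 shares of ₹564,000: Anna and Ruthie each take ₹564,000; Gideon's ₹564,000 share passes to Gideon's issue.
Gideon's share (₹564,000) is divided into 2 shares of ₹282,000: Erik and Kalinda each take ₹282,000.

Kalinda receives ₹282,000.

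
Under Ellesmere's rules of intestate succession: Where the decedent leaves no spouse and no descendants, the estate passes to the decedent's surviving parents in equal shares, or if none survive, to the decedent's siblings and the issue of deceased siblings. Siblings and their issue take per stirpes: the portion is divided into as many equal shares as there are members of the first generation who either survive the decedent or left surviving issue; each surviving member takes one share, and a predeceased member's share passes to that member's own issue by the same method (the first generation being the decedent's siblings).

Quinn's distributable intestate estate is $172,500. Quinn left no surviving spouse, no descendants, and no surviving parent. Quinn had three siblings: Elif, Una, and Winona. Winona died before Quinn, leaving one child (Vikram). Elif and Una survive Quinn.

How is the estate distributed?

Elif: $57,500; Una: $57,500; Vikram: $57,500

The entire $172,500 passes to the siblings and their issue.
That amount ($172,500) is divided into 3 shares of $57,500: Elif and Una each take $57,500; Winona's $57,500 share passes to Winona's issue.
Winona's share ($57,500) passes entirely to Vikram.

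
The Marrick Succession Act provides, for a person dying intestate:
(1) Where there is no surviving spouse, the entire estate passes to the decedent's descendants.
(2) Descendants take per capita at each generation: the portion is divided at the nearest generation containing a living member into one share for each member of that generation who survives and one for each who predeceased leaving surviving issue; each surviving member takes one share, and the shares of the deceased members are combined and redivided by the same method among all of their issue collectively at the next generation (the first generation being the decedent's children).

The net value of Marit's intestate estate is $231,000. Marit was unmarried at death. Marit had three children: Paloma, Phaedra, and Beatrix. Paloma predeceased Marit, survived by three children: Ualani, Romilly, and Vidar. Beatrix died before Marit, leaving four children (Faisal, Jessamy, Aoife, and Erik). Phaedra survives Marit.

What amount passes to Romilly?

The entire $231,000 passes to the descendants.
That amount ($231,000) is divided at the children's generation into 3 shares of $77,000. Phaedra takes $77,000. The 2 shares of the deceased (Paloma and Beatrix) are combined into a pool of $154,000.
That pool ($154,000) is divided at the grandchildren's generation equally among Ualani, Romilly, Vidar, Faisal, Jessamy, Aoife, and Erik: $22,000 each.

Romilly receives $22,000.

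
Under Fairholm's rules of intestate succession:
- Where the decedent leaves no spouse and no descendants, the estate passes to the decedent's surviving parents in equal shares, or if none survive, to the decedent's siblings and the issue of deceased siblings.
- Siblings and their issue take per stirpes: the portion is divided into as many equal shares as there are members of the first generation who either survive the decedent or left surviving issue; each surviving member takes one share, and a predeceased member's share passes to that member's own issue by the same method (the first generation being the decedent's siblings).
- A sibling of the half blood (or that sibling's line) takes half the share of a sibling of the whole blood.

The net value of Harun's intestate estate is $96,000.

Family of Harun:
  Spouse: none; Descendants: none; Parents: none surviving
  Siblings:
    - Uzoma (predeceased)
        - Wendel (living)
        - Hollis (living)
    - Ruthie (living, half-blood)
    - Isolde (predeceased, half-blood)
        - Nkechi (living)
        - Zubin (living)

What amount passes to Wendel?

The entire $96,000 passes to the siblings and their issue.
Counting each half-blood sibling's line as half a unit, there are 2 units in $96,000, so one unit is $48,000. Whole-blood lines (Uzoma) take $48,000 each; half-blood lines (Ruthie and Isolde) take $24,000 each.
Uzoma's share ($48,000) is divided into 2 shares of $24,000: Wendel and Hollis each take $24,000.
Isolde's share ($24,000) is divided into 2 shares of $12,000: Nkechi and Zubin each take $12,000.

Wendel receives $24,000.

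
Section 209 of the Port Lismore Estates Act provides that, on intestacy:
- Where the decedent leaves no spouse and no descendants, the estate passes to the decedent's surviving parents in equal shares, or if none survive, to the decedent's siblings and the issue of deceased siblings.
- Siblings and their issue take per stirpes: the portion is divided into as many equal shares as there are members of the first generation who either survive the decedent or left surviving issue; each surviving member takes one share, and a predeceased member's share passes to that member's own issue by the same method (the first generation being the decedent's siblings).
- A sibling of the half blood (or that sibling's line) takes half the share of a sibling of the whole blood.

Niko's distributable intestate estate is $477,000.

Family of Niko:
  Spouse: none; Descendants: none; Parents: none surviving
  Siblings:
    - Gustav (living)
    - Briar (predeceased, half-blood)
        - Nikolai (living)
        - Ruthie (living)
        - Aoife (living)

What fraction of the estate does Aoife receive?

Aoife receives 1/9 of the estate.

The entire $477,000 passes to the siblings and their issue.
Counting each half-blood sibling's line as half a unit, there are 3/2 units in $477,000, so one unit is $318,000. Whole-blood lines (Gustav) take $318,000 each; half-blood lines (Briar) take $159,000 each.
Briar's share ($159,000) is divided into 3 shares of $53,000: Nikolai, Ruthie, and Aoife each take $53,000.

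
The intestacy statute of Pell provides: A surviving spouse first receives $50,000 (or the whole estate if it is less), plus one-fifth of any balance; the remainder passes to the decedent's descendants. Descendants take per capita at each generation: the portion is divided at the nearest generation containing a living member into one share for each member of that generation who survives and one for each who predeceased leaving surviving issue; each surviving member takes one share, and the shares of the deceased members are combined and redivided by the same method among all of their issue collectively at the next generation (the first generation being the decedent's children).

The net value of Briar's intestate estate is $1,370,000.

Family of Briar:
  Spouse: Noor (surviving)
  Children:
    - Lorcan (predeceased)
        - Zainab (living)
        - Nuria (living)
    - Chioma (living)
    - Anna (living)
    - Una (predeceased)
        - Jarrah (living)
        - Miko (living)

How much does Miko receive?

Miko receives $132,000.

Noor first takes $50,000, leaving a balance of $1,320,000. Noor then takes one-fifth of the balance ($264,000), for a total of $314,000. The remaining $1,056,000 passes to the descendants.
The descendants' portion ($1,056,000) is divided at the children's generation into 4 shares of $264,000. Chioma and Anna each take $264,000. The 2 shares of the deceased (Lorcan and Una) are combined into a pool of $528,000.
That pool ($528,000) is divided at the grandchildren's generation equally among Zainab, Nuria, Jarrah, and Miko: $132,000 each.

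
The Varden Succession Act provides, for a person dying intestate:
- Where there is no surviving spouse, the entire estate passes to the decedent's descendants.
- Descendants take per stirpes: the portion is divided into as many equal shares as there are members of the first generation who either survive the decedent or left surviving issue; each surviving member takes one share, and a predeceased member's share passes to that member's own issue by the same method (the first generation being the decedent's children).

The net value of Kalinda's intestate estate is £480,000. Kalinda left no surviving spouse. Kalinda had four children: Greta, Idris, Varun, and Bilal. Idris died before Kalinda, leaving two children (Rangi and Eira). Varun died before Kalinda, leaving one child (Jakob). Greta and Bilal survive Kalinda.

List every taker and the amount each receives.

Greta: £120,000; Rangi: £60,000; Eira: £60,000; Jakob: £120,000; Bilal: £120,000

The entire £480,000 passes to the descendants.
That amount (£480,000) is divided into 4 shares of £120,000: Greta and Bilal each take £120,000; Idris's £120,000 share passes to Idris's issue; Varun's £120,000 share passes to Varun's issue.
Idris's share (£120,000) is divided into 2 shares of £60,000: Rangi and Eira each take £60,000.
Varun's share (£120,000) passes entirely to Jakob.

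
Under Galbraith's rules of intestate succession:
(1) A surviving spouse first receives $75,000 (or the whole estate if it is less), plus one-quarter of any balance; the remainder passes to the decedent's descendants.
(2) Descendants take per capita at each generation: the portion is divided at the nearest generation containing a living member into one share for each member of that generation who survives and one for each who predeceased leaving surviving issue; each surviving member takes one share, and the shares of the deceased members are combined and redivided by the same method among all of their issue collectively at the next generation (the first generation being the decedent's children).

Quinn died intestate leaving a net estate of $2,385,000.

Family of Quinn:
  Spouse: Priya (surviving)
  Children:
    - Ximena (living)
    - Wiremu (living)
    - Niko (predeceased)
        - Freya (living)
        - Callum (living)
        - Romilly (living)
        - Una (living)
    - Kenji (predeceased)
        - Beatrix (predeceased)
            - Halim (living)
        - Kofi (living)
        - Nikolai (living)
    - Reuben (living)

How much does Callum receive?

Priya first takes $75,000, leaving a balance of $2,310,000. Priya then takes one-quarter of the balance ($577,500), for a total of $652,500. The remaining $1,732,500 passes to the descendants.
The descendants' portion ($1,732,500) is divided at the children's generation into 5 shares of $346,500. Ximena, Wiremu, and Reuben each take $346,500. The 2 shares of the deceased (Niko and Kenji) are combined into a pool of $693,000.
That pool ($693,000) is divided at the grandchildren's generation into 7 shares of $99,000. Freya, Callum, Romilly, Una, Kofi, and Nikolai each take $99,000. The remaining share for the deceased Beatrix ($99,000) is carried to the next generation.
That pool ($99,000) passes entirely to Halim, the sole taker at the great-grandchildren's generation.

Callum receives $99,000.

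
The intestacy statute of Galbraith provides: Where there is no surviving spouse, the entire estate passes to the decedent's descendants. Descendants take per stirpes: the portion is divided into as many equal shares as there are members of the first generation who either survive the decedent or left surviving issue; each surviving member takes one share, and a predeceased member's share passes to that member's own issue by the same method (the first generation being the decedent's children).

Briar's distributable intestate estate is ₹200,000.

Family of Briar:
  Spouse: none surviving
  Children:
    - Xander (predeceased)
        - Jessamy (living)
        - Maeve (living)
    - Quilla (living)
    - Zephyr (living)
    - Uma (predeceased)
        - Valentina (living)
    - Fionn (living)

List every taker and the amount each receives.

The entire ₹200,000 passes to the descendants.
That amount (₹200,000) is divided into 5 shares of ₹40,000: Quilla, Zephyr, and Fionn each take ₹40,000; Xander's ₹40,000 share passes to Xander's issue; Uma's ₹40,000 share passes to Uma's issue.
Xander's share (₹40,000) is divided into 2 shares of ₹20,000: Jessamy and Maeve each take ₹20,000.
Uma's share (₹40,000) passes entirely to Valentina.

Jessamy: ₹20,000; Maeve: ₹20,000; Quilla: ₹40,000; Zephyr: ₹40,000; Valentina: ₹40,000; Fionn: ₹40,000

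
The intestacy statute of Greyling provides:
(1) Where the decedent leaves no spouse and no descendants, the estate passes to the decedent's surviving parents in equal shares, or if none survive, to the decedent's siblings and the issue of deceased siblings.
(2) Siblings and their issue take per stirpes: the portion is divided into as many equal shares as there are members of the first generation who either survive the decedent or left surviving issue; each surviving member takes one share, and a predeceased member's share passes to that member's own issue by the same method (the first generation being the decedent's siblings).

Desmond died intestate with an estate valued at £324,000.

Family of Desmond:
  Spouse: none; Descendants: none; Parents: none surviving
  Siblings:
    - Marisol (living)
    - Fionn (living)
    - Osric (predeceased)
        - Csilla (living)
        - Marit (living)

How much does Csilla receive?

Csilla receives £54,000.

The entire £324,000 passes to the siblings and their issue.
That amount (£324,000) is divided into 3 shares of £108,000: Marisol and Fionn each take £108,000; Osric's £108,000 share passes to Osric's issue.
Osric's share (£108,000) is divided into 2 shares of £54,000: Csilla and Marit each take £54,000.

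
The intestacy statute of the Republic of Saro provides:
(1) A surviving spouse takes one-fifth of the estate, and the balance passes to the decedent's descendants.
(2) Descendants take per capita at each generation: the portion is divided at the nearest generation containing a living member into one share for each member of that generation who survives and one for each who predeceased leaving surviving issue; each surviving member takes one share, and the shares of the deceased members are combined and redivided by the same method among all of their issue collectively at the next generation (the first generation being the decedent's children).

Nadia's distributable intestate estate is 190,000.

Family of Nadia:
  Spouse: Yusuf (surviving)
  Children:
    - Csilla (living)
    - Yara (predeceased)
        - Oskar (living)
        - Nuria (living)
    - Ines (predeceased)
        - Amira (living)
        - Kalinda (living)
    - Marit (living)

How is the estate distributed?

Yusuf takes one-fifth of 190,000 = 38,000. The remaining 152,000 passes to the descendants.
The descendants' portion (152,000) is divided at the children's generation into 4 shares of 38,000. Csilla and Marit each take 38,000. The 2 shares of the deceased (Yara and Ines) are combined into a pool of 76,000.
That pool (76,000) is divided at the grandchildren's generation equally among Oskar, Nuria, Amira, and Kalinda: 19,000 each.

Yusuf: 38,000; Csilla: 38,000; Oskar: 19,000; Nuria: 19,000; Amira: 19,000; Kalinda: 19,000; Marit: 38,000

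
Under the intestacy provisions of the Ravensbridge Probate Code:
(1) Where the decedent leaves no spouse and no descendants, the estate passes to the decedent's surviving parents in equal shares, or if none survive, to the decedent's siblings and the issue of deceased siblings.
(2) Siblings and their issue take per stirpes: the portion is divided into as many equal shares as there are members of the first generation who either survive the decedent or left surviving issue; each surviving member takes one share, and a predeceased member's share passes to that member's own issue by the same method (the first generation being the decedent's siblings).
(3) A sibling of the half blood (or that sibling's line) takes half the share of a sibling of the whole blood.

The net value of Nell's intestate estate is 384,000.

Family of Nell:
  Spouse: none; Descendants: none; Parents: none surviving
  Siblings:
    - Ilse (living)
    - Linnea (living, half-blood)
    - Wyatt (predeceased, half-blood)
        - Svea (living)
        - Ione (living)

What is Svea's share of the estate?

The entire 384,000 passes to the siblings and their issue.
Counting each half-blood sibling's line as half a unit, there are 2 units in 384,000, so one unit is 192,000. Whole-blood lines (Ilse) take 192,000 each; half-blood lines (Linnea and Wyatt) take 96,000 each.
Wyatt's share (96,000) is divided into 2 shares of 48,000: Svea and Ione each take 48,000.

Svea receives 48,000.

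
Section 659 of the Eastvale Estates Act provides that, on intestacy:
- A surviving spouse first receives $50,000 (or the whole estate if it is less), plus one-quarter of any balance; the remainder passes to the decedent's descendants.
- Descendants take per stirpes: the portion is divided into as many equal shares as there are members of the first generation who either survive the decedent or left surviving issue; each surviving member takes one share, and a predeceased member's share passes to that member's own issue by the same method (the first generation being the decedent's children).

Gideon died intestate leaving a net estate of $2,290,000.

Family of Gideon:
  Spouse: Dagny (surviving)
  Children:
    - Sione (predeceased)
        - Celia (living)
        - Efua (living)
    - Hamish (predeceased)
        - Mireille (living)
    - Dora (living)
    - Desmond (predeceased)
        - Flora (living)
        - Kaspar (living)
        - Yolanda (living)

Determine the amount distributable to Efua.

Efua receives $210,000.

Dagny first takes $50,000, leaving a balance of $2,240,000. Dagny then takes one-quarter of the balance ($560,000), for a total of $610,000. The remaining $1,680,000 passes to the descendants.
The descendants' portion ($1,680,000) is divided into 4 shares of $420,000: Dora takes $420,000; Sione's $420,000 share passes to Sione's issue; Hamish's $420,000 share passes to Hamish's issue; Desmond's $420,000 share passes to Desmond's issue.
Sione's share ($420,000) is divided into 2 shares of $210,000: Celia and Efua each take $210,000.
Hamish's share ($420,000) passes entirely to Mireille.
Desmond's share ($420,000) is divided into 3 shares of $140,000: Flora, Kaspar, and Yolanda each take $140,000.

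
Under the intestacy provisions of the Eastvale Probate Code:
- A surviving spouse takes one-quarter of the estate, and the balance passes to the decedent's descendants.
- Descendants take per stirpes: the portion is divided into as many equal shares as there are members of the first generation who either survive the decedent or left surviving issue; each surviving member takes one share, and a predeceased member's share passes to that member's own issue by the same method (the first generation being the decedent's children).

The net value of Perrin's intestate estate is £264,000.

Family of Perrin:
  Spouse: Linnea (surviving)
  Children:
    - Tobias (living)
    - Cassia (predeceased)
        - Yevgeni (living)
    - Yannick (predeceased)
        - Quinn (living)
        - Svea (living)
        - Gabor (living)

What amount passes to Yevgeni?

Yevgeni receives £66,000.

Linnea takes one-quarter of £264,000 = £66,000. The remaining £198,000 passes to the descendants.
The descendants' portion (£198,000) is divided into 3 shares of £66,000: Tobias takes £66,000; Cassia's £66,000 share passes to Cassia's issue; Yannick's £66,000 share passes to Yannick's issue.
Cassia's share (£66,000) passes entirely to Yevgeni.
Yannick's share (£66,000) is divided into 3 shares of £22,000: Quinn, Svea, and Gabor each take £22,000.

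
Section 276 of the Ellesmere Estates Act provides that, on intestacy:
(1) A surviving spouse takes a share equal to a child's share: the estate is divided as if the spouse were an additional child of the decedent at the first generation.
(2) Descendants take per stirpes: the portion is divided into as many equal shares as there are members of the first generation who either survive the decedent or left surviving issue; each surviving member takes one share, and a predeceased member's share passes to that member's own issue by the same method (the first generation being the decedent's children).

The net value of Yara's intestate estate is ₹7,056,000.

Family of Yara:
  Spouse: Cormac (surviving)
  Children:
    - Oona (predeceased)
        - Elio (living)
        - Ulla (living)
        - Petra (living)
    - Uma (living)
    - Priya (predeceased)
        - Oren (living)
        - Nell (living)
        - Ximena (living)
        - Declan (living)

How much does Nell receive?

Nell receives ₹441,000.

The spouse counts as an additional share at the children's level, so there are 4 primary shares of ₹1,764,000. Cormac takes one such share (₹1,764,000).
The children's combined portion (₹5,292,000) is divided into 3 shares of ₹1,764,000: Uma takes ₹1,764,000; Oona's ₹1,764,000 share passes to Oona's issue; Priya's ₹1,764,000 share passes to Priya's issue.
Oona's share (₹1,764,000) is divided into 3 shares of ₹588,000: Elio, Ulla, and Petra each take ₹588,000.
Priya's share (₹1,764,000) is divided into 4 shares of ₹441,000: Oren, Nell, Ximena, and Declan each take ₹441,000.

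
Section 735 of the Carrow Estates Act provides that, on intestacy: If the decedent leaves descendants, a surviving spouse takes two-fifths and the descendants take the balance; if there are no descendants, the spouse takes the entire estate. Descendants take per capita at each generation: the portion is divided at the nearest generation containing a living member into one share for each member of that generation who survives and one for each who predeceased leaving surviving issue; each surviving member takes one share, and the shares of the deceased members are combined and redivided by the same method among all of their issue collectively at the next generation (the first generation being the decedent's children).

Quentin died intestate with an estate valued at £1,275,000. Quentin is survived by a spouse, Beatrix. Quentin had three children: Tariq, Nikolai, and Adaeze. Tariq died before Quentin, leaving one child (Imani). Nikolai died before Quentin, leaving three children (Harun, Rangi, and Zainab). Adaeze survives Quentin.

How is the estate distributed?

Beatrix: £510,000; Imani: £127,500; Harun: £127,500; Rangi: £127,500; Zainab: £127,500; Adaeze: £255,000

Beatrix takes two-fifths of £1,275,000 = £510,000. The remaining £765,000 passes to the descendants.
The descendants' portion (£765,000) is divided at the children's generation into 3 shares of £255,000. Adaeze takes £255,000. The 2 shares of the deceased (Tariq and Nikolai) are combined into a pool of £510,000.
That pool (£510,000) is divided at the grandchildren's generation equally among Imani, Harun, Rangi, and Zainab: £127,500 each.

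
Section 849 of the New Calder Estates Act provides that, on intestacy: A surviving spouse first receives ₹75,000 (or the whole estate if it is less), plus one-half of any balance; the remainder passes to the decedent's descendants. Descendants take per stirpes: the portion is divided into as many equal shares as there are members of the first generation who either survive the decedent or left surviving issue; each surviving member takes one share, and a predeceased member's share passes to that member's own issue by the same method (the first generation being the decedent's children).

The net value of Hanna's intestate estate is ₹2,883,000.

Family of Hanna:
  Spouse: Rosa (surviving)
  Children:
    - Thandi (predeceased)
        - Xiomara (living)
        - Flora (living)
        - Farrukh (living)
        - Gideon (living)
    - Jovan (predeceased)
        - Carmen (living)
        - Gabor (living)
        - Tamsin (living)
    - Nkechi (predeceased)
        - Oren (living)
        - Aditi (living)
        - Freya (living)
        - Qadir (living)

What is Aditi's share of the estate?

Aditi receives ₹117,000.

Rosa first takes ₹75,000, leaving a balance of ₹2,808,000. Rosa then takes one-half of the balance (₹1,404,000), for a total of ₹1,479,000. The remaining ₹1,404,000 passes to the descendants.
The descendants' portion (₹1,404,000) is divided into 3 shares of ₹468,000: Thandi's ₹468,000 share passes to Thandi's issue; Jovan's ₹468,000 share passes to Jovan's issue; Nkechi's ₹468,000 share passes to Nkechi's issue.
Thandi's share (₹468,000) is divided into 4 shares of ₹117,000: Xiomara, Flora, Farrukh, and Gideon each take ₹117,000.
Jovan's share (₹468,000) is divided into 3 shares of ₹156,000: Carmen, Gabor, and Tamsin each take ₹156,000.
Nkechi's share (₹468,000) is divided into 4 shares of ₹117,000: Oren, Aditi, Freya, and Qadir each take ₹117,000.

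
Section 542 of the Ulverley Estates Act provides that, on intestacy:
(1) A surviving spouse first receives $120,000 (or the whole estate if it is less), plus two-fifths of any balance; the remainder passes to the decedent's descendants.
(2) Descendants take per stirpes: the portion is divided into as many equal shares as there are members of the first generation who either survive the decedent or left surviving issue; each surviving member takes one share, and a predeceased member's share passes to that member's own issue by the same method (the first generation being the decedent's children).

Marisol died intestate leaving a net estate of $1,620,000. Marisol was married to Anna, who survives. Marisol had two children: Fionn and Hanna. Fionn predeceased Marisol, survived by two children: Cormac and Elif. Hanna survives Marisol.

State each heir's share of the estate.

Anna first takes $120,000, leaving a balance of $1,500,000. Anna then takes two-fifths of the balance ($600,000), for a total of $720,000. The remaining $900,000 passes to the descendants.
The descendants' portion ($900,000) is divided into 2 shares of $450,000: Hanna takes $450,000; Fionn's $450,000 share passes to Fionn's issue.
Fionn's share ($450,000) is divided into 2 shares of $225,000: Cormac and Elif each take $225,000.

Anna: $720,000; Cormac: $225,000; Elif: $225,000; Hanna: $450,000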